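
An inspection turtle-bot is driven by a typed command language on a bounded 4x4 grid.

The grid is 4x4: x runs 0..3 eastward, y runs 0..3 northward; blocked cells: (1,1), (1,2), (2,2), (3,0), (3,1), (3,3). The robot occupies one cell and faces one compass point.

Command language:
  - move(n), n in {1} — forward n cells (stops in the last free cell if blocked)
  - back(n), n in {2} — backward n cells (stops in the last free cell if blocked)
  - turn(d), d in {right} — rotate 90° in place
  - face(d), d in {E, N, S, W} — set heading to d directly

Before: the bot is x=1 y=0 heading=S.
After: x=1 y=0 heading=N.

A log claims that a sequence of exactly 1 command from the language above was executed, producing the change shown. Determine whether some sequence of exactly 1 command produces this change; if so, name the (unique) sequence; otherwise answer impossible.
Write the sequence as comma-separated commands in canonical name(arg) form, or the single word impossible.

key: (1,0) unchanged — the single command moves nothing
start: x=1 y=0 heading=S
[1] after face(N): x=1 y=0 heading=N
no other 1-command option fits: unique.

face(N)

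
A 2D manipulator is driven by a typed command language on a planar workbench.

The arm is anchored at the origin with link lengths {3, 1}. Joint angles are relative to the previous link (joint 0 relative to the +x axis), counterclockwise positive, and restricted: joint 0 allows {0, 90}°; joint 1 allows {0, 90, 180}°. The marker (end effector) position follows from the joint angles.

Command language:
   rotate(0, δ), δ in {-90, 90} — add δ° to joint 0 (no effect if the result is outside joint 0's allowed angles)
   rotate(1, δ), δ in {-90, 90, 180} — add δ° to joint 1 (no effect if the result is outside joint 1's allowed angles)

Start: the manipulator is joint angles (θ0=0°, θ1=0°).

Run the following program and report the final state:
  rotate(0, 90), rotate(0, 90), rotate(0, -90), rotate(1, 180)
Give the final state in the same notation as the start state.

from: joint angles (θ0=0°, θ1=0°)
t=1 rotate(0, 90) ⇒ joint angles (θ0=90°, θ1=0°)
t=2 rotate(0, 90) ⇒ joint angles (θ0=90°, θ1=0°)
t=3 rotate(0, -90) ⇒ joint angles (θ0=0°, θ1=0°)
t=4 rotate(1, 180) ⇒ joint angles (θ0=0°, θ1=180°)

joint angles (θ0=0°, θ1=180°)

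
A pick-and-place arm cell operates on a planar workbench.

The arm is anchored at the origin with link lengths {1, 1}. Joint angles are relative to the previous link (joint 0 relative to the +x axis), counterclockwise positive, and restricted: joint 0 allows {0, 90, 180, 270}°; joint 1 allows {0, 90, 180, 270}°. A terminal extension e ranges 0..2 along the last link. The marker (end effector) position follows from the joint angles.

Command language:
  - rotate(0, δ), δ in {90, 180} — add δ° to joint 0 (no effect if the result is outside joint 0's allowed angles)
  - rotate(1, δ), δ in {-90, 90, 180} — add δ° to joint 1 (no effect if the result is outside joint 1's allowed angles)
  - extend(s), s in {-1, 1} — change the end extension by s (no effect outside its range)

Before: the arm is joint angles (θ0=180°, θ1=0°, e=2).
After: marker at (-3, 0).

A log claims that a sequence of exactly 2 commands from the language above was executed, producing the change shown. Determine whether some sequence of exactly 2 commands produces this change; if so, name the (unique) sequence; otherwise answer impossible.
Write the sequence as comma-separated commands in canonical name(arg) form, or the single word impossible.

key: order matters: swapping extend(1) and extend(-1) lands elsewhere
t0: joint angles (θ0=180°, θ1=0°, e=2)
step 1 (extend(1)): joint angles (θ0=180°, θ1=0°, e=2)
step 2 (extend(-1)): joint angles (θ0=180°, θ1=0°, e=1)
uniquely the one of 49 2-step routes that fits.

extend(1), extend(-1)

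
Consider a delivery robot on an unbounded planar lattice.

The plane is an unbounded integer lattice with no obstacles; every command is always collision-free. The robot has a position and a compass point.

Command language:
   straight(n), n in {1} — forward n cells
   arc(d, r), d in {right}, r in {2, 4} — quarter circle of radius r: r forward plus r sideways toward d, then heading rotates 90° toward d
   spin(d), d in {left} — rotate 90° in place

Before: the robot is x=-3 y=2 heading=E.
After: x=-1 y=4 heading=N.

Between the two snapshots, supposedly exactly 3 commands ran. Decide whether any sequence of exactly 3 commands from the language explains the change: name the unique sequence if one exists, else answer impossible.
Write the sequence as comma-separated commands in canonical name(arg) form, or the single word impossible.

spin(left), arc(right, 2), spin(left)

key: cell and facing (now N) both changed — the 3 commands mix motion and turning
from: x=-3 y=2 heading=E
t=1 spin(left) ⇒ x=-3 y=2 heading=N
t=2 arc(right, 2) ⇒ x=-1 y=4 heading=E
t=3 spin(left) ⇒ x=-1 y=4 heading=N
no other 3-command option fits: unique.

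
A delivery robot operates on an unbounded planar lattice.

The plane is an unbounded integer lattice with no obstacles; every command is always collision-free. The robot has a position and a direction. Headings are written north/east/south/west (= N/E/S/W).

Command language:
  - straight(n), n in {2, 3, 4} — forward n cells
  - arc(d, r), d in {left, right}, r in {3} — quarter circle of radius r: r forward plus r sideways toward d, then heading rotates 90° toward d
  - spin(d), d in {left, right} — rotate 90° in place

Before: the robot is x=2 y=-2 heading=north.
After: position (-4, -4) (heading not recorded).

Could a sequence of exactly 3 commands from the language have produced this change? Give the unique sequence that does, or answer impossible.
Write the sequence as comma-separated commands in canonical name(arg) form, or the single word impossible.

key: order matters: swapping arc(left, 3) and straight(2) lands elsewhere
start: x=2 y=-2 heading=north
[1] after arc(left, 3): x=-1 y=1 heading=west
[2] after arc(left, 3): x=-4 y=-2 heading=south
[3] after straight(2): x=-4 y=-4 heading=south
uniquely the one of 343 3-step routes that fits.

arc(left, 3), arc(left, 3), straight(2)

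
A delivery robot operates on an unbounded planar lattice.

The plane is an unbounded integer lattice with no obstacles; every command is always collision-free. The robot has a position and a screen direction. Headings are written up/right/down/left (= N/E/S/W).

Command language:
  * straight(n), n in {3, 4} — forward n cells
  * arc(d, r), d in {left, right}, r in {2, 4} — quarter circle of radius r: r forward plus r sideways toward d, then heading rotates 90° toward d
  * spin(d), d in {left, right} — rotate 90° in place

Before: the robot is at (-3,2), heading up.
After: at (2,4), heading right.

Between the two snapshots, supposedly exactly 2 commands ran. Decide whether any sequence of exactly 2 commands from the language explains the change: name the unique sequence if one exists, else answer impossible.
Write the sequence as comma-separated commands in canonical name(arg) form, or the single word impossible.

arc(right, 2), straight(3)

key: running straight(3) before arc(right, 2) would end elsewhere — order is forced
begin: at (-3,2), heading up
t=1 arc(right, 2) ⇒ at (-1,4), heading right
t=2 straight(3) ⇒ at (2,4), heading right
all 64 alternatives checked — unique.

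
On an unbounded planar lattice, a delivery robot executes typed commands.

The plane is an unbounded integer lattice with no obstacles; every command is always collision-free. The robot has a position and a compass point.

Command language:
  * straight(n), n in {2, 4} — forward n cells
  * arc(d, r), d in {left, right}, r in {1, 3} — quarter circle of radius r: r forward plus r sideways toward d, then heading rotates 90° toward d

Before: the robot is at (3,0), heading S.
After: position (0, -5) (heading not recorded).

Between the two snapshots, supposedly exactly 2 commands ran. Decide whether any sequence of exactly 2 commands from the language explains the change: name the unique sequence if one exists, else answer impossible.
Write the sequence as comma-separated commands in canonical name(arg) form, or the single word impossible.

key: running arc(right, 3) before straight(2) would end elsewhere — order is forced
initial: at (3,0), heading S
[1] after straight(2): at (3,-2), heading S
[2] after arc(right, 3): at (0,-5), heading W
no rival 2-sequence matches.

straight(2), arc(right, 3)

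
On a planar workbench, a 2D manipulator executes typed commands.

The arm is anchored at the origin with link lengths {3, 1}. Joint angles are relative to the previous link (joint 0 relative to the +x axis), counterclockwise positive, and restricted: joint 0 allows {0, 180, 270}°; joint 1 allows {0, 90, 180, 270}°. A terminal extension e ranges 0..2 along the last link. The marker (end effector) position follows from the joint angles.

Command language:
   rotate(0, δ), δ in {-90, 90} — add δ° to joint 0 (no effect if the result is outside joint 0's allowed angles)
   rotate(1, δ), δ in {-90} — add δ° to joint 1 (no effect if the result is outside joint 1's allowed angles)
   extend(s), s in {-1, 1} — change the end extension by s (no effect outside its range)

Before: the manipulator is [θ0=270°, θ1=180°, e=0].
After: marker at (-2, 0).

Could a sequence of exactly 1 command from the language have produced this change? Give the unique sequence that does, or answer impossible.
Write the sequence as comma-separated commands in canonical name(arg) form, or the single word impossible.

rotate(0, -90)

from: [θ0=270°, θ1=180°, e=0]
1. rotate(0, -90) → [θ0=180°, θ1=180°, e=0]
no rival 1-sequence matches.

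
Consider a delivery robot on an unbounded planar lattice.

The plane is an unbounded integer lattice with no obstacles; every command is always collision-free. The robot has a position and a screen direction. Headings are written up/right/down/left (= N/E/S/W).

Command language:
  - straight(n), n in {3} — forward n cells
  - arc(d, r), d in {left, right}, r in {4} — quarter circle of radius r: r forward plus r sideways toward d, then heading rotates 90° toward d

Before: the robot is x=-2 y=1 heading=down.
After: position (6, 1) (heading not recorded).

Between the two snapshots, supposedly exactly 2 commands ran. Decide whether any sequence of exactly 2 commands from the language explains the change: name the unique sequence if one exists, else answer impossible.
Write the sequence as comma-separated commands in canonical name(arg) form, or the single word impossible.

initial: x=-2 y=1 heading=down
1. arc(left, 4) → x=2 y=-3 heading=right
2. arc(left, 4) → x=6 y=1 heading=up
no other 2-command option fits: unique.

arc(left, 4), arc(left, 4)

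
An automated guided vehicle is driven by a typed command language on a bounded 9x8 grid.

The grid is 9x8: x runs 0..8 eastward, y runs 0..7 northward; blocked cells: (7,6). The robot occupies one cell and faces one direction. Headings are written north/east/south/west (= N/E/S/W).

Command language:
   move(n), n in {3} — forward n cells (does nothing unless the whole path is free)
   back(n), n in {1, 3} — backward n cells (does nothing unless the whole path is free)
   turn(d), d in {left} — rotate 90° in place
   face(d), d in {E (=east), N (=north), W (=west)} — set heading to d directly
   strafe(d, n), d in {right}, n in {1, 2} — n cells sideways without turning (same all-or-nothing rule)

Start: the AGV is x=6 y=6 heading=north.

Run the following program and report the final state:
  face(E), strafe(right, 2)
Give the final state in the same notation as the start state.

t0: x=6 y=6 heading=north
1. face(E) → x=6 y=6 heading=east
2. strafe(right, 2) → x=6 y=4 heading=east

x=6 y=4 heading=east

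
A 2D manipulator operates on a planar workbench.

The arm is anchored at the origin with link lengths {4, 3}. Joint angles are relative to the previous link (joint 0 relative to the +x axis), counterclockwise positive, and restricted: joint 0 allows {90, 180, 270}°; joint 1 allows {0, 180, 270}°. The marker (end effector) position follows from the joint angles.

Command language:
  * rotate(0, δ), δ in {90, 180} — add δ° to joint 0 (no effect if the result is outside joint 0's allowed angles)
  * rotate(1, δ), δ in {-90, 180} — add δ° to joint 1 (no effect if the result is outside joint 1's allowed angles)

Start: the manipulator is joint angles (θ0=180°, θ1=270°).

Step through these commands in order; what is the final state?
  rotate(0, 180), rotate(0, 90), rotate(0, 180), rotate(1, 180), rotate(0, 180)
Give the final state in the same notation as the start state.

begin: joint angles (θ0=180°, θ1=270°)
step 1 (rotate(0, 180)): joint angles (θ0=180°, θ1=270°)
step 2 (rotate(0, 90)): joint angles (θ0=270°, θ1=270°)
step 3 (rotate(0, 180)): joint angles (θ0=90°, θ1=270°)
step 4 (rotate(1, 180)): joint angles (θ0=90°, θ1=270°)
step 5 (rotate(0, 180)): joint angles (θ0=270°, θ1=270°)

joint angles (θ0=270°, θ1=270°)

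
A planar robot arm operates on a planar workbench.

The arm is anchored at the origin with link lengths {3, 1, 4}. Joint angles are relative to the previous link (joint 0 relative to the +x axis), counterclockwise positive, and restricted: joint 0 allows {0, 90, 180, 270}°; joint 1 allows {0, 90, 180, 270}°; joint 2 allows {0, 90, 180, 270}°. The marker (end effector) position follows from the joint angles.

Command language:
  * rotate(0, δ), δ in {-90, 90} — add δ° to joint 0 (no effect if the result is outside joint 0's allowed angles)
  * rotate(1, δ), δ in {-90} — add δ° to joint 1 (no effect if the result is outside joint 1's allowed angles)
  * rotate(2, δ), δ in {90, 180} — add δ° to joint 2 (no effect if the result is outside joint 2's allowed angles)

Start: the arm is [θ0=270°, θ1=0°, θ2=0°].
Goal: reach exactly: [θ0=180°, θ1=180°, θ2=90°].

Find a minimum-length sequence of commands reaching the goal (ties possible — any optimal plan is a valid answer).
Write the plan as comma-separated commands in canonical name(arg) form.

begin: [θ0=270°, θ1=0°, θ2=0°]
t=1 rotate(2, 90) ⇒ [θ0=270°, θ1=0°, θ2=90°]
t=2 rotate(0, -90) ⇒ [θ0=180°, θ1=0°, θ2=90°]
t=3 rotate(1, -90) ⇒ [θ0=180°, θ1=270°, θ2=90°]
t=4 rotate(1, -90) ⇒ [θ0=180°, θ1=180°, θ2=90°]
no 3-step plan works, so 4 is optimal.

rotate(2, 90), rotate(0, -90), rotate(1, -90), rotate(1, -90)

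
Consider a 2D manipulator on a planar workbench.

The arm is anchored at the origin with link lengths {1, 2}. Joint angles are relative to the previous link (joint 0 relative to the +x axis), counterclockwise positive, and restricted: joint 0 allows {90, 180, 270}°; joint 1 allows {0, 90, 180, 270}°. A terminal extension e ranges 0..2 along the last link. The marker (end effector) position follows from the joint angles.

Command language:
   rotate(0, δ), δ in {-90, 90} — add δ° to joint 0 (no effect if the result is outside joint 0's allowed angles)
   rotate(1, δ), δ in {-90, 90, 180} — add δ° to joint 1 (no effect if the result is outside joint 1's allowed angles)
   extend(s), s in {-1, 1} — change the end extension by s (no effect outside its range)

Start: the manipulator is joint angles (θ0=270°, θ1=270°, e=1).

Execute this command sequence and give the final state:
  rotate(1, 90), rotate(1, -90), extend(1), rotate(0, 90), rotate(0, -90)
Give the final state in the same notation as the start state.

joint angles (θ0=180°, θ1=270°, e=2)

initial: joint angles (θ0=270°, θ1=270°, e=1)
step 1 (rotate(1, 90)): joint angles (θ0=270°, θ1=0°, e=1)
step 2 (rotate(1, -90)): joint angles (θ0=270°, θ1=270°, e=1)
step 3 (extend(1)): joint angles (θ0=270°, θ1=270°, e=2)
step 4 (rotate(0, 90)): joint angles (θ0=270°, θ1=270°, e=2)
step 5 (rotate(0, -90)): joint angles (θ0=180°, θ1=270°, e=2)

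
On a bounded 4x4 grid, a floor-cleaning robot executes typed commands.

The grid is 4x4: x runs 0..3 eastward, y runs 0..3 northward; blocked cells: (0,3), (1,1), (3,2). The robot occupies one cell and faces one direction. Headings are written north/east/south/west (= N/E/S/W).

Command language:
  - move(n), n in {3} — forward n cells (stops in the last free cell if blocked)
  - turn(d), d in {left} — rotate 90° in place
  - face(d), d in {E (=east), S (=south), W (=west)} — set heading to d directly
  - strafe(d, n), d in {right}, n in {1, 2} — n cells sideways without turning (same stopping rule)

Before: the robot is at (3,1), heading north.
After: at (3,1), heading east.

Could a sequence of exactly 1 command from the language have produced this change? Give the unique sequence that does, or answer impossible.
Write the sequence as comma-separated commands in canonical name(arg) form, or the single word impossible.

key: parked at (3,1) the whole time — nothing moves the robot
t0: at (3,1), heading north
1. face(E) → at (3,1), heading east
all 7 alternatives checked — unique.

face(E)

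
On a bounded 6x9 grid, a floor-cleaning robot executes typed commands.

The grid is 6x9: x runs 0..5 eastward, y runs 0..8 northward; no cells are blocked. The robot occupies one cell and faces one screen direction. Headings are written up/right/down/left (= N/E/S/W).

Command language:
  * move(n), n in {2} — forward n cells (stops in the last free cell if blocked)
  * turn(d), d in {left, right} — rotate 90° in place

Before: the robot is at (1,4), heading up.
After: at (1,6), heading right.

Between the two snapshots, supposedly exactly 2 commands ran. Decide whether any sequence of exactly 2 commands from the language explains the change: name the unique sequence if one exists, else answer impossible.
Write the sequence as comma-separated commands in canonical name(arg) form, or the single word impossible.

key: order matters: swapping move(2) and turn(right) lands elsewhere
from: at (1,4), heading up
1. move(2) → at (1,6), heading up
2. turn(right) → at (1,6), heading right
uniquely the one of 9 2-step routes that fits.

move(2), turn(right)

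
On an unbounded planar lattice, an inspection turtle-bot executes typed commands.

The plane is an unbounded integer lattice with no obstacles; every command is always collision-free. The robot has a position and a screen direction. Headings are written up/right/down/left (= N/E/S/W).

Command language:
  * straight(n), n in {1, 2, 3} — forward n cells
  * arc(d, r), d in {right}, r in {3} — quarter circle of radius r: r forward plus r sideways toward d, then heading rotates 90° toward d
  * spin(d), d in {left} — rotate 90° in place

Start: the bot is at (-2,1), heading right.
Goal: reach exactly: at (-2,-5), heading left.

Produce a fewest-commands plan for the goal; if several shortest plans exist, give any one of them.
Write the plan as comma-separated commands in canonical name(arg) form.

from: at (-2,1), heading right
step 1 (arc(right, 3)): at (1,-2), heading down
step 2 (arc(right, 3)): at (-2,-5), heading left
nothing shorter than 2 reaches the goal.

arc(right, 3), arc(right, 3)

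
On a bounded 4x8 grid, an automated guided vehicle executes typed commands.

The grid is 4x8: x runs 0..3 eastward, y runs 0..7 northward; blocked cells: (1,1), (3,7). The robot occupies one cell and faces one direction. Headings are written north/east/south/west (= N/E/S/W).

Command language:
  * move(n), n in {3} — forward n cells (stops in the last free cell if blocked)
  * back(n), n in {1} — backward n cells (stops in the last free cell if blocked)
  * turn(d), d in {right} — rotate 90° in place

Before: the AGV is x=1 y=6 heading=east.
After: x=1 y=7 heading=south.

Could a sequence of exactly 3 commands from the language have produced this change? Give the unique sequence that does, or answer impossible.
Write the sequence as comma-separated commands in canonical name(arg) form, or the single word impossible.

key: running back(1) before turn(right) would end elsewhere — order is forced
initial: x=1 y=6 heading=east
1. turn(right) → x=1 y=6 heading=south
2. back(1) → x=1 y=7 heading=south
3. back(1) → x=1 y=7 heading=south
uniquely the one of 27 3-step routes that fits.

turn(right), back(1), back(1)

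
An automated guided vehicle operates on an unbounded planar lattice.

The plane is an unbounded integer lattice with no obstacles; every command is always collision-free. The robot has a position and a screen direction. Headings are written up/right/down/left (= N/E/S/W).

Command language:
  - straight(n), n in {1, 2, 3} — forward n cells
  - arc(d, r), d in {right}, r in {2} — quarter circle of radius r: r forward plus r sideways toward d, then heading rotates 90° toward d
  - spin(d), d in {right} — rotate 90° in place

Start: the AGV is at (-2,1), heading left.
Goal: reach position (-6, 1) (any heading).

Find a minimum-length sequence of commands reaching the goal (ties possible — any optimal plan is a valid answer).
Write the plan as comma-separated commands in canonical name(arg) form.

initial: at (-2,1), heading left
[1] after straight(2): at (-4,1), heading left
[2] after straight(2): at (-6,1), heading left
no 1-step plan works, so 2 is optimal.

straight(2), straight(2)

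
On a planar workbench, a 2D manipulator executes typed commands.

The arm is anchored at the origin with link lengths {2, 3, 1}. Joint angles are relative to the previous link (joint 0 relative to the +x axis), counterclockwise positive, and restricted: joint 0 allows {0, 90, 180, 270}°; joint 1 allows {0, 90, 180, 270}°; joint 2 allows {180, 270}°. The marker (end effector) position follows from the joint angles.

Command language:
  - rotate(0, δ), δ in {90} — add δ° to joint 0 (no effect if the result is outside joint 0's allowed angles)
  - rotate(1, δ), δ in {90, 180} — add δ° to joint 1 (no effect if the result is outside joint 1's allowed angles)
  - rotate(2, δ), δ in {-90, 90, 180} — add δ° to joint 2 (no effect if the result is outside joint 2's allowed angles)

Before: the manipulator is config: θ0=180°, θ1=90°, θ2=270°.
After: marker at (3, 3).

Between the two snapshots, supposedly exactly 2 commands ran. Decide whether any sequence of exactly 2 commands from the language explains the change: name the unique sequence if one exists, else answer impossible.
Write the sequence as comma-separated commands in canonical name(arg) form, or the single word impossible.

begin: config: θ0=180°, θ1=90°, θ2=270°
[1] after rotate(0, 90): config: θ0=270°, θ1=90°, θ2=270°
[2] after rotate(0, 90): config: θ0=0°, θ1=90°, θ2=270°
uniquely the one of 36 2-step routes that fits.

rotate(0, 90), rotate(0, 90)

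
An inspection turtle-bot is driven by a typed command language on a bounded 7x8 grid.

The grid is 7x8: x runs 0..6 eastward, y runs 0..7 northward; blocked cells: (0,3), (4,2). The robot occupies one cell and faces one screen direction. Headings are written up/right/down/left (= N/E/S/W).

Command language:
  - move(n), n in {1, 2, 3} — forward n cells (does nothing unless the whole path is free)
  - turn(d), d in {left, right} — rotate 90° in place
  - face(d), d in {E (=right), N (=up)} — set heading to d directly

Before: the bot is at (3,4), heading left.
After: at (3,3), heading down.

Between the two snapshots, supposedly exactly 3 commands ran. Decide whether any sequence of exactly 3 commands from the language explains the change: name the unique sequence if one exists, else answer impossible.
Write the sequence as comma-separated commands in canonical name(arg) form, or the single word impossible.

key: running move(1) before face(E) would end elsewhere — order is forced
initial: at (3,4), heading left
t=1 face(E) ⇒ at (3,4), heading right
t=2 turn(right) ⇒ at (3,4), heading down
t=3 move(1) ⇒ at (3,3), heading down
no rival 3-sequence matches.

face(E), turn(right), move(1)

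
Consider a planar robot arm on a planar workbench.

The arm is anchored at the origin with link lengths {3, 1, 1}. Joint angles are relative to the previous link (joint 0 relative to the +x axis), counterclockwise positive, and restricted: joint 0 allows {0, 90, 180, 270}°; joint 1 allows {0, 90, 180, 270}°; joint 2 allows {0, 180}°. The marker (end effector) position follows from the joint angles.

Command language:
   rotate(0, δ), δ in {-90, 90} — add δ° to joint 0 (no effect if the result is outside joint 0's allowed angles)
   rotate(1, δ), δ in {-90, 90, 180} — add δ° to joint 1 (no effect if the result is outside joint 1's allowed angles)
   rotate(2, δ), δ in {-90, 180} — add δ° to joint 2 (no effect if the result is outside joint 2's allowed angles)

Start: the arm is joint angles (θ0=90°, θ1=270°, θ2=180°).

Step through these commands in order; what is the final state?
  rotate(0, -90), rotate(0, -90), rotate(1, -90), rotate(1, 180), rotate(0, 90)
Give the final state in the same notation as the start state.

joint angles (θ0=0°, θ1=0°, θ2=180°)

begin: joint angles (θ0=90°, θ1=270°, θ2=180°)
1. rotate(0, -90) → joint angles (θ0=0°, θ1=270°, θ2=180°)
2. rotate(0, -90) → joint angles (θ0=270°, θ1=270°, θ2=180°)
3. rotate(1, -90) → joint angles (θ0=270°, θ1=180°, θ2=180°)
4. rotate(1, 180) → joint angles (θ0=270°, θ1=0°, θ2=180°)
5. rotate(0, 90) → joint angles (θ0=0°, θ1=0°, θ2=180°)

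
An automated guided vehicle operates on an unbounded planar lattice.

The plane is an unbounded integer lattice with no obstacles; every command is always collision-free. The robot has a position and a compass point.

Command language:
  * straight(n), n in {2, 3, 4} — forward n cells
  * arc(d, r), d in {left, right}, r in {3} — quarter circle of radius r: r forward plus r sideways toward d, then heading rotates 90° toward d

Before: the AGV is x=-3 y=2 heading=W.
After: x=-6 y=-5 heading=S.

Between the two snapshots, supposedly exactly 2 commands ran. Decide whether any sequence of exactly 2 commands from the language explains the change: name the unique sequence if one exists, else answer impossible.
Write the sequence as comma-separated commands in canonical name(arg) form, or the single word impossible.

key: order matters: swapping arc(left, 3) and straight(4) lands elsewhere
start: x=-3 y=2 heading=W
step 1 (arc(left, 3)): x=-6 y=-1 heading=S
step 2 (straight(4)): x=-6 y=-5 heading=S
uniquely the one of 25 2-step routes that fits.

arc(left, 3), straight(4)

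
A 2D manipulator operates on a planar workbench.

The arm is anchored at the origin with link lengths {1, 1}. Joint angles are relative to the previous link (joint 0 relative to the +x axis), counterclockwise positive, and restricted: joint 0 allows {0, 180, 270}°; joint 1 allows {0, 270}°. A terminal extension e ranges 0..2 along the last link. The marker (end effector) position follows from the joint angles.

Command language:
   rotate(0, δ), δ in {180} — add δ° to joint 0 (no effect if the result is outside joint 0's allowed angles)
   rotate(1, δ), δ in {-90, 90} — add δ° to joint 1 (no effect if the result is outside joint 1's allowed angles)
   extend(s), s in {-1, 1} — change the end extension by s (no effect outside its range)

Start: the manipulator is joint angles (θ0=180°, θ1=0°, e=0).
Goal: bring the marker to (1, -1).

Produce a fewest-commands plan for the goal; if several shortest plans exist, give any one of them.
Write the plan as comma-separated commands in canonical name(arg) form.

start: joint angles (θ0=180°, θ1=0°, e=0)
step 1 (rotate(1, -90)): joint angles (θ0=180°, θ1=270°, e=0)
step 2 (rotate(0, 180)): joint angles (θ0=0°, θ1=270°, e=0)
minimal: 2 command(s), checked below 2.

rotate(1, -90), rotate(0, 180)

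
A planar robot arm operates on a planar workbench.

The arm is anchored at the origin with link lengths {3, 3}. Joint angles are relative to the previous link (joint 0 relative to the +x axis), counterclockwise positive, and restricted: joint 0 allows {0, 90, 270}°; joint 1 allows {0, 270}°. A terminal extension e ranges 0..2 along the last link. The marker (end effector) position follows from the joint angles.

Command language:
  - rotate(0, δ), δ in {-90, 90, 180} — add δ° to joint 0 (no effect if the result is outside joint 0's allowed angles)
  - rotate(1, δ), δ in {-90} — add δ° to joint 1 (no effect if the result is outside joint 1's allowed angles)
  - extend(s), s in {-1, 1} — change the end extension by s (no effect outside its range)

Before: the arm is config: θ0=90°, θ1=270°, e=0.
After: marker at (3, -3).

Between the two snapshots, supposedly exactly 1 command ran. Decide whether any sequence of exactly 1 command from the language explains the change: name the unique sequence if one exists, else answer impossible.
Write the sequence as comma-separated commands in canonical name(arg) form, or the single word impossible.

from: config: θ0=90°, θ1=270°, e=0
1. rotate(0, -90) → config: θ0=0°, θ1=270°, e=0
no rival 1-sequence matches.

rotate(0, -90)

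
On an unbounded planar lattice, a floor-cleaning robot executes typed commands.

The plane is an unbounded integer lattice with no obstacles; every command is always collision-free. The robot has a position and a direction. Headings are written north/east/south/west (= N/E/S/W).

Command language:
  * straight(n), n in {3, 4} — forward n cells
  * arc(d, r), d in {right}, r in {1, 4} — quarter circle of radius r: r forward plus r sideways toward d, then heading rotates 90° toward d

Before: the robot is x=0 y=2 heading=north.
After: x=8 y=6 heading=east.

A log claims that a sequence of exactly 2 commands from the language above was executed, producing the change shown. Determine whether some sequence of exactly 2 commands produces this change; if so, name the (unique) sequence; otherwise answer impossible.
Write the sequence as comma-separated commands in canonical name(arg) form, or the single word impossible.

key: order matters: swapping arc(right, 4) and straight(4) lands elsewhere
initial: x=0 y=2 heading=north
1. arc(right, 4) → x=4 y=6 heading=east
2. straight(4) → x=8 y=6 heading=east
uniquely the one of 16 2-step routes that fits.

arc(right, 4), straight(4)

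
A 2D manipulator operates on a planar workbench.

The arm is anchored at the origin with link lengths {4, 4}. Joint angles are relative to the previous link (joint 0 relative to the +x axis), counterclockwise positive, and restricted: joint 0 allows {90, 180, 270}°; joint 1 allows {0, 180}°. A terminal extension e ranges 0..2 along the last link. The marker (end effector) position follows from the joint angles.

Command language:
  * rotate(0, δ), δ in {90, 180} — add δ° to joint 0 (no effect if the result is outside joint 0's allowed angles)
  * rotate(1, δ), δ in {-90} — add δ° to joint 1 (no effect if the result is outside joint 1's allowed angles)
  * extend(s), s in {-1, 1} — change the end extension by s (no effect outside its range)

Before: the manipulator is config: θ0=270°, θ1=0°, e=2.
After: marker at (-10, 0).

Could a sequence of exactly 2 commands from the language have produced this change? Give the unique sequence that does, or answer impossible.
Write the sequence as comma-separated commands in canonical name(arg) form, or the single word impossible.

key: order matters: swapping rotate(0, 180) and rotate(0, 90) lands elsewhere
from: config: θ0=270°, θ1=0°, e=2
[1] after rotate(0, 180): config: θ0=90°, θ1=0°, e=2
[2] after rotate(0, 90): config: θ0=180°, θ1=0°, e=2
uniquely the one of 25 2-step routes that fits.

rotate(0, 180), rotate(0, 90)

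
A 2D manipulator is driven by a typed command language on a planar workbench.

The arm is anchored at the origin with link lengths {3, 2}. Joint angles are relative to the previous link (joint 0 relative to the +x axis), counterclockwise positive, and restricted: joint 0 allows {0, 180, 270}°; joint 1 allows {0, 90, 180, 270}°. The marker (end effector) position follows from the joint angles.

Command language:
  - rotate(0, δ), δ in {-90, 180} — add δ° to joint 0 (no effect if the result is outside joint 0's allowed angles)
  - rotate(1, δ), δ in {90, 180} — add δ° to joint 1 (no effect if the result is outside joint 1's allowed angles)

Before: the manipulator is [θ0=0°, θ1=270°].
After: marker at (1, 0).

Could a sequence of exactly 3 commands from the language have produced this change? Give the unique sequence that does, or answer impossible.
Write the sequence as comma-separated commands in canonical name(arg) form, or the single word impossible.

rotate(1, 90), rotate(1, 90), rotate(1, 90)

t0: [θ0=0°, θ1=270°]
t=1 rotate(1, 90) ⇒ [θ0=0°, θ1=0°]
t=2 rotate(1, 90) ⇒ [θ0=0°, θ1=90°]
t=3 rotate(1, 90) ⇒ [θ0=0°, θ1=180°]
no other 3-command option fits: unique.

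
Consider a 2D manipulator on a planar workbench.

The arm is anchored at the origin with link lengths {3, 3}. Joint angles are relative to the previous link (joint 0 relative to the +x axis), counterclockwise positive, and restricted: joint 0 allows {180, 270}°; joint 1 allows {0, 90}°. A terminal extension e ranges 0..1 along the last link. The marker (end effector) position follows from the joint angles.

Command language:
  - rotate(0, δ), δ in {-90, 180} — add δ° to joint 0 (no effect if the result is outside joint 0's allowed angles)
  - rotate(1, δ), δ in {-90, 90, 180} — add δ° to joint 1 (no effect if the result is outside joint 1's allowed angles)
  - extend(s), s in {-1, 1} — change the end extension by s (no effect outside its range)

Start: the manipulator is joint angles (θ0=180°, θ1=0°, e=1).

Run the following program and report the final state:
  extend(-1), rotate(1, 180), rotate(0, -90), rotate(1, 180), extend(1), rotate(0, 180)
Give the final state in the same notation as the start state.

joint angles (θ0=180°, θ1=0°, e=1)

initial: joint angles (θ0=180°, θ1=0°, e=1)
t=1 extend(-1) ⇒ joint angles (θ0=180°, θ1=0°, e=0)
t=2 rotate(1, 180) ⇒ joint angles (θ0=180°, θ1=0°, e=0)
t=3 rotate(0, -90) ⇒ joint angles (θ0=180°, θ1=0°, e=0)
t=4 rotate(1, 180) ⇒ joint angles (θ0=180°, θ1=0°, e=0)
t=5 extend(1) ⇒ joint angles (θ0=180°, θ1=0°, e=1)
t=6 rotate(0, 180) ⇒ joint angles (θ0=180°, θ1=0°, e=1)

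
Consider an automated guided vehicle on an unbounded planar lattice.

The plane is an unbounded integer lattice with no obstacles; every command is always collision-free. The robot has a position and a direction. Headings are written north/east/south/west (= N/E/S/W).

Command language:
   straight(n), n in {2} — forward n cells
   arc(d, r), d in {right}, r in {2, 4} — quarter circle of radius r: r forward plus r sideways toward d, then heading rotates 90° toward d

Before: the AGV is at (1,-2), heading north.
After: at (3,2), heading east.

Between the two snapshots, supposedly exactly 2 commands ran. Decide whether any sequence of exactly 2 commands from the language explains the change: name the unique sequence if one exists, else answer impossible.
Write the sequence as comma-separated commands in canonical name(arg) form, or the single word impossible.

key: running arc(right, 2) before straight(2) would end elsewhere — order is forced
initial: at (1,-2), heading north
1. straight(2) → at (1,0), heading north
2. arc(right, 2) → at (3,2), heading east
uniquely the one of 9 2-step routes that fits.

straight(2), arc(right, 2)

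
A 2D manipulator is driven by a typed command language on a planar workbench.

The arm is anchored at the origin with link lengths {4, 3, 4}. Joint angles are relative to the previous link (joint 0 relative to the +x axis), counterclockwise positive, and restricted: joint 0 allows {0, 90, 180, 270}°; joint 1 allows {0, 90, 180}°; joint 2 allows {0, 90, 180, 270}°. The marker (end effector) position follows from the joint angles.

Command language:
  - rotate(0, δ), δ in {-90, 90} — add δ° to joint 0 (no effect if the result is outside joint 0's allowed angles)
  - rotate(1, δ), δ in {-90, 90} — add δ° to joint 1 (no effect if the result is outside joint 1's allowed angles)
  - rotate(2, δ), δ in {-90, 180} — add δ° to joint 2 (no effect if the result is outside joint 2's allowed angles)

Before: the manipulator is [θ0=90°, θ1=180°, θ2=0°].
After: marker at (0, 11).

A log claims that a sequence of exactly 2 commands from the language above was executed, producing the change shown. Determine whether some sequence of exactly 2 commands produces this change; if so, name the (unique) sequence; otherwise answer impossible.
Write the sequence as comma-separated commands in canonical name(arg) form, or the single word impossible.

rotate(1, -90), rotate(1, -90)

start: [θ0=90°, θ1=180°, θ2=0°]
1. rotate(1, -90) → [θ0=90°, θ1=90°, θ2=0°]
2. rotate(1, -90) → [θ0=90°, θ1=0°, θ2=0°]
uniquely the one of 36 2-step routes that fits.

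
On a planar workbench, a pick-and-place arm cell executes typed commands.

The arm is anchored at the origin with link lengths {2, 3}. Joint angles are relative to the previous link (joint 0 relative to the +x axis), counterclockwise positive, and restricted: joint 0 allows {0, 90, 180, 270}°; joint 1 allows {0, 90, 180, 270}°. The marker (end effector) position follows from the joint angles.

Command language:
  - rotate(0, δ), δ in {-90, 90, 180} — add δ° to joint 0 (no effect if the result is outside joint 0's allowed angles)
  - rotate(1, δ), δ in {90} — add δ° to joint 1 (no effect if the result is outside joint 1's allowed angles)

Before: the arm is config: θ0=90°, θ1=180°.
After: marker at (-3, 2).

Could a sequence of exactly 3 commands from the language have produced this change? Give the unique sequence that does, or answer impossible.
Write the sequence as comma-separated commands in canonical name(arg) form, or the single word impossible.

start: config: θ0=90°, θ1=180°
[1] after rotate(1, 90): config: θ0=90°, θ1=270°
[2] after rotate(1, 90): config: θ0=90°, θ1=0°
[3] after rotate(1, 90): config: θ0=90°, θ1=90°
no other 3-command option fits: unique.

rotate(1, 90), rotate(1, 90), rotate(1, 90)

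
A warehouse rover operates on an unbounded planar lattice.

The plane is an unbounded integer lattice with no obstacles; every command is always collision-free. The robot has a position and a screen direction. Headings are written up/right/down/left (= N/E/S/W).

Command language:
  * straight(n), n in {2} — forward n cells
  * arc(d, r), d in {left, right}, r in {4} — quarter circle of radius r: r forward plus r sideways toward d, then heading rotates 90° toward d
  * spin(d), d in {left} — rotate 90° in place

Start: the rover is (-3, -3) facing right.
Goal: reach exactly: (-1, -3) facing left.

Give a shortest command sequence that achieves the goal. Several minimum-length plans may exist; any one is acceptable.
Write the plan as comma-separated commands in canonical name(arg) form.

from: (-3, -3) facing right
[1] after straight(2): (-1, -3) facing right
[2] after spin(left): (-1, -3) facing up
[3] after spin(left): (-1, -3) facing left
no 2-step plan works, so 3 is optimal.

straight(2), spin(left), spin(left)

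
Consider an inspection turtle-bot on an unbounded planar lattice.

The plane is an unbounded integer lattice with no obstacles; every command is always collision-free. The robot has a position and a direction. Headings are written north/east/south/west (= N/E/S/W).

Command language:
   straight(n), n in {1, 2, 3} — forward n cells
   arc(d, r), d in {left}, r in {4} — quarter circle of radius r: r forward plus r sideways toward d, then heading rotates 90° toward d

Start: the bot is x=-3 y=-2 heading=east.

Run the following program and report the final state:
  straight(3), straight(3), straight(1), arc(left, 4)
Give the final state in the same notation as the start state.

x=8 y=2 heading=north

t0: x=-3 y=-2 heading=east
step 1 (straight(3)): x=0 y=-2 heading=east
step 2 (straight(3)): x=3 y=-2 heading=east
step 3 (straight(1)): x=4 y=-2 heading=east
step 4 (arc(left, 4)): x=8 y=2 heading=north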